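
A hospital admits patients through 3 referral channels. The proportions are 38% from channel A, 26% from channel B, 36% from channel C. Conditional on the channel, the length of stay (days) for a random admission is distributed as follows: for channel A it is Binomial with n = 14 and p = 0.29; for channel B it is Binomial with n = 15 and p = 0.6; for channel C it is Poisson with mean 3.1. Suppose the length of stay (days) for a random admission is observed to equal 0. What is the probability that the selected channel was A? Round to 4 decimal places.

0.1624

Likelihoods P(X=0 | ·): A: 0.00827212; B: 1.07374e-06; C: 0.0450492.
Posterior ∝ prior × likelihood. Numerator for A: 0.38·0.00827212 = 0.00314341.
Normalizing constant: 0.38·0.00827212 + 0.26·1.07374e-06 + 0.36·0.0450492 = 0.0193614.
P(A | observation) = 0.00314341 / 0.0193614 = 0.162354.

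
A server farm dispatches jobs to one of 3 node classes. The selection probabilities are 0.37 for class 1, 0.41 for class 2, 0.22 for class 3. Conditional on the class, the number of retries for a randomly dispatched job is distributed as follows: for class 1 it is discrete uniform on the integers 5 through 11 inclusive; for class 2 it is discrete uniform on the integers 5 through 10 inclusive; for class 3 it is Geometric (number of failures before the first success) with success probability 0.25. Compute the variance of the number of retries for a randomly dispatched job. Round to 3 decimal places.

9.215

Per component, 1: μ=8, E[X²]=68; 2: μ=7.5, E[X²]=59.1667; 3: μ=3, E[X²]=21.
E[X] = 0.37·8 + 0.41·7.5 + 0.22·3 = 6.695.
E[X²] = 0.37·68 + 0.41·59.1667 + 0.22·21 = 54.0383.
Var(X) = E[X²] − (E[X])² = 54.0383 − 44.823 = 9.21531.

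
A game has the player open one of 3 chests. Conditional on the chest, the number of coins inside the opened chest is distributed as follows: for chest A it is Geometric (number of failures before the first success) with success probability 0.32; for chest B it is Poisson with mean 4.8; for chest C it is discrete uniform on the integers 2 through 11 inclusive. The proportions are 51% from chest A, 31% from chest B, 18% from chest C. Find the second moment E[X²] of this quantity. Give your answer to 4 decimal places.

For each component E[X²] = Var + (mean)², giving A: 11.1562; B: 27.84; C: 50.5.
Overall E[X²] = 0.51·11.1562 + 0.31·27.84 + 0.18·50.5 = 23.4101.

23.4101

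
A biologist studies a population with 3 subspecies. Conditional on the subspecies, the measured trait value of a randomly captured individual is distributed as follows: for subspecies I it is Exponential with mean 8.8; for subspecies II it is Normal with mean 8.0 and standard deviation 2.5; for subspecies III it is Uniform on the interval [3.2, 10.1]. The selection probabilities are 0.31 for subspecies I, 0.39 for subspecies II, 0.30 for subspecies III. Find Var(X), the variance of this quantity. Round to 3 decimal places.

28.355

Per component, I: μ=8.8, E[X²]=154.88; II: μ=8, E[X²]=70.25; III: μ=6.65, E[X²]=48.19.
E[X] = 0.31·8.8 + 0.39·8 + 0.3·6.65 = 7.843.
E[X²] = 0.31·154.88 + 0.39·70.25 + 0.3·48.19 = 89.8673.
Var(X) = E[X²] − (E[X])² = 89.8673 − 61.5126 = 28.3547.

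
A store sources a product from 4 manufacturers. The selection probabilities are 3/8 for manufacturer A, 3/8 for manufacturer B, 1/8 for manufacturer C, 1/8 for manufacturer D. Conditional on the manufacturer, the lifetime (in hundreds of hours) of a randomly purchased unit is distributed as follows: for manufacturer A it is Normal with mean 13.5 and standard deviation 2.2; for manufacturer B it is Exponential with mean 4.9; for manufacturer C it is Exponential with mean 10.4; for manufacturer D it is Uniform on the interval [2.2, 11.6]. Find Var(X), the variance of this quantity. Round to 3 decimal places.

39.949

Per component, A: μ=13.5, E[X²]=187.09; B: μ=4.9, E[X²]=48.02; C: μ=10.4, E[X²]=216.32; D: μ=6.9, E[X²]=54.9733.
E[X] = 0.375·13.5 + 0.375·4.9 + 0.125·10.4 + 0.125·6.9 = 9.0625.
E[X²] = 0.375·187.09 + 0.375·48.02 + 0.125·216.32 + 0.125·54.9733 = 122.078.
Var(X) = E[X²] − (E[X])² = 122.078 − 82.1289 = 39.949.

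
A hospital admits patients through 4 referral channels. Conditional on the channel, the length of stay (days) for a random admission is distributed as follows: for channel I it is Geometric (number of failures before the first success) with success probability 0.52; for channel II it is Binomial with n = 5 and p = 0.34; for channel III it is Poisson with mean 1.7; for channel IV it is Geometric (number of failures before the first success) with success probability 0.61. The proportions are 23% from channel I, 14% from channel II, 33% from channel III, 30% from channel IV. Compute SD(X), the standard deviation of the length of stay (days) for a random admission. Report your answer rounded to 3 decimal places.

1.292

Per component, I: μ=0.923077, E[X²]=2.62722; II: μ=1.7, E[X²]=4.012; III: μ=1.7, E[X²]=4.59; IV: μ=0.639344, E[X²]=1.45687.
E[X] = 0.23·0.923077 + 0.14·1.7 + 0.33·1.7 + 0.3·0.639344 = 1.20311.
E[X²] = 0.23·2.62722 + 0.14·4.012 + 0.33·4.59 + 0.3·1.45687 = 3.1177.
Var(X) = E[X²] − (E[X])² = 3.1177 − 1.44748 = 1.67022.
SD(X) = √1.67022 = 1.29237.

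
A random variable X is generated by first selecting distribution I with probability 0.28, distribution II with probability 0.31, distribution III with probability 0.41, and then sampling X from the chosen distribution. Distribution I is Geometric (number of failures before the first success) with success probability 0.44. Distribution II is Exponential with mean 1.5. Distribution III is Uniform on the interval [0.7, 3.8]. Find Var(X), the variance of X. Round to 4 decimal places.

Per component, I: μ=1.27273, E[X²]=4.5124; II: μ=1.5, E[X²]=4.5; III: μ=2.25, E[X²]=5.86333.
E[X] = 0.28·1.27273 + 0.31·1.5 + 0.41·2.25 = 1.74386.
E[X²] = 0.28·4.5124 + 0.31·4.5 + 0.41·5.86333 = 5.06244.
Var(X) = E[X²] − (E[X])² = 5.06244 − 3.04106 = 2.02138.

2.0214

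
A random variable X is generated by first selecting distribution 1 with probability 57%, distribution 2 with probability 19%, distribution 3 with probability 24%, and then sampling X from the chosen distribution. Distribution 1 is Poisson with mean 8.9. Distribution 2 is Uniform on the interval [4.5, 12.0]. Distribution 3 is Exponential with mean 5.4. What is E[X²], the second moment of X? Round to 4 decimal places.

78.0420

For each component E[X²] = Var + (mean)², giving 1: 88.11; 2: 72.75; 3: 58.32.
Overall E[X²] = 0.57·88.11 + 0.19·72.75 + 0.24·58.32 = 78.042.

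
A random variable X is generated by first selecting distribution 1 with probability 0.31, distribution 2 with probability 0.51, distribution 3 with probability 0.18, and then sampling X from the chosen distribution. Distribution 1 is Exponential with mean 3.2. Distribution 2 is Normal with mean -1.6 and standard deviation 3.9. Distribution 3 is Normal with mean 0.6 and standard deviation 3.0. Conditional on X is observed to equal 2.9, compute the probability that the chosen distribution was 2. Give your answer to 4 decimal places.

Likelihoods f(2.9 | ·): 1: 0.126261; 2: 0.0525707; 3: 0.0991184.
Posterior ∝ prior × likelihood. Numerator for 2: 0.51·0.0525707 = 0.0268111.
Normalizing constant: 0.31·0.126261 + 0.51·0.0525707 + 0.18·0.0991184 = 0.0837934.
P(2 | observation) = 0.0268111 / 0.0837934 = 0.319966.

0.3200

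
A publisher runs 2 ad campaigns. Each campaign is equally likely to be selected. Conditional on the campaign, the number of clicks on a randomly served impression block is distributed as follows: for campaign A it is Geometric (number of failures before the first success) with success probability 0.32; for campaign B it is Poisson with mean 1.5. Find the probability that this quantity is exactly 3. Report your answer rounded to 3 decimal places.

0.113

Conditional on each campaign, P(X = 3): A: 0.100618; B: 0.125511.
By total probability, P(X = 3) = 0.5·0.100618 + 0.5·0.125511 = 0.113064.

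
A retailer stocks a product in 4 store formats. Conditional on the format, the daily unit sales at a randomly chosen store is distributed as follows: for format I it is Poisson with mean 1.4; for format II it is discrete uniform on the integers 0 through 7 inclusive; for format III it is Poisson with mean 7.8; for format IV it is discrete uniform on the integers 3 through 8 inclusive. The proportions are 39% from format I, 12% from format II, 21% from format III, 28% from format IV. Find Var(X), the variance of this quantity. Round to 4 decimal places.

9.9387

Per component, I: μ=1.4, E[X²]=3.36; II: μ=3.5, E[X²]=17.5; III: μ=7.8, E[X²]=68.64; IV: μ=5.5, E[X²]=33.1667.
E[X] = 0.39·1.4 + 0.12·3.5 + 0.21·7.8 + 0.28·5.5 = 4.144.
E[X²] = 0.39·3.36 + 0.12·17.5 + 0.21·68.64 + 0.28·33.1667 = 27.1115.
Var(X) = E[X²] − (E[X])² = 27.1115 − 17.1727 = 9.93873.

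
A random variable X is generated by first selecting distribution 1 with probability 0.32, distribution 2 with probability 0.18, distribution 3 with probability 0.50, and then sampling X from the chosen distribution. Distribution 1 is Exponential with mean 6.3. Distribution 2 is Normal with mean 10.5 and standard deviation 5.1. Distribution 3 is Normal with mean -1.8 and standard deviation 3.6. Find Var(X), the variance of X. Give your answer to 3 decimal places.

48.992

Per component, 1: μ=6.3, E[X²]=79.38; 2: μ=10.5, E[X²]=136.26; 3: μ=-1.8, E[X²]=16.2.
E[X] = 0.32·6.3 + 0.18·10.5 + 0.5·-1.8 = 3.006.
E[X²] = 0.32·79.38 + 0.18·136.26 + 0.5·16.2 = 58.0284.
Var(X) = E[X²] − (E[X])² = 58.0284 − 9.03604 = 48.9924.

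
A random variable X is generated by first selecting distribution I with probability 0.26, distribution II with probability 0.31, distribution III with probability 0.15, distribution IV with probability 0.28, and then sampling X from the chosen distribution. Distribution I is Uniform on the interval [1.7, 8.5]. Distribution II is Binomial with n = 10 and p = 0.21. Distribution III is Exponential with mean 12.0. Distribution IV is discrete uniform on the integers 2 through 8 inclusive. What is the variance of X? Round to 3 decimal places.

Per component, I: μ=5.1, E[X²]=29.8633; II: μ=2.1, E[X²]=6.069; III: μ=12, E[X²]=288; IV: μ=5, E[X²]=29.
E[X] = 0.26·5.1 + 0.31·2.1 + 0.15·12 + 0.28·5 = 5.177.
E[X²] = 0.26·29.8633 + 0.31·6.069 + 0.15·288 + 0.28·29 = 60.9659.
Var(X) = E[X²] − (E[X])² = 60.9659 − 26.8013 = 34.1645.

34.165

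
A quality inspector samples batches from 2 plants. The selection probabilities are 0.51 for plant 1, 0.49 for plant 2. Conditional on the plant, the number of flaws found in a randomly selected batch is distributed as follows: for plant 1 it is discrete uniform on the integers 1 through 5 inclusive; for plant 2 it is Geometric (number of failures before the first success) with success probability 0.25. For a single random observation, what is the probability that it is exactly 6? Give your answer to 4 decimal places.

0.0218

Conditional on each plant, P(X = 6): 1: 0; 2: 0.0444946.
By total probability, P(X = 6) = 0.51·0 + 0.49·0.0444946 = 0.0218024.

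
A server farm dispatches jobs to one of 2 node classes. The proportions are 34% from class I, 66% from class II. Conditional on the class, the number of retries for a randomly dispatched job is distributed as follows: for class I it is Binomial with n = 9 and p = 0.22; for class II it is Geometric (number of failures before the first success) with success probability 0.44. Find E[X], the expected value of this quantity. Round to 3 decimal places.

Component means — I: 1.98; II: 1.27273.
E[X] = 0.34·1.98 + 0.66·1.27273 = 1.5132.

1.513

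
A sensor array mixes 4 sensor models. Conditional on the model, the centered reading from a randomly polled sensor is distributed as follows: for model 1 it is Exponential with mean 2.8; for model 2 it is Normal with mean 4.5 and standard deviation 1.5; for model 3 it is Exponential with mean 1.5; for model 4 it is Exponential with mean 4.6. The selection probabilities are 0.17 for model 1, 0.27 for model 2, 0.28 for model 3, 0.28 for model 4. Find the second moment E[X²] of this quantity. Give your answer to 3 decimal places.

For each component E[X²] = Var + (mean)², giving 1: 15.68; 2: 22.5; 3: 4.5; 4: 42.32.
Overall E[X²] = 0.17·15.68 + 0.27·22.5 + 0.28·4.5 + 0.28·42.32 = 21.8502.

21.850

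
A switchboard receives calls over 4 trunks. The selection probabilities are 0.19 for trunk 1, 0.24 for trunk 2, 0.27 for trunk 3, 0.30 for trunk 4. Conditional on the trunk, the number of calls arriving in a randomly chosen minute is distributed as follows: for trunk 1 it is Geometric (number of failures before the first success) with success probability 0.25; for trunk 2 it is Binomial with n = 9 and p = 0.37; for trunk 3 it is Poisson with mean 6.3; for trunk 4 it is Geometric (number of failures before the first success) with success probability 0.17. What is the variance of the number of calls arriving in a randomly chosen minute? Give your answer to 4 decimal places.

Per component, 1: μ=3, E[X²]=21; 2: μ=3.33, E[X²]=13.1868; 3: μ=6.3, E[X²]=45.99; 4: μ=4.88235, E[X²]=52.5571.
E[X] = 0.19·3 + 0.24·3.33 + 0.27·6.3 + 0.3·4.88235 = 4.53491.
E[X²] = 0.19·21 + 0.24·13.1868 + 0.27·45.99 + 0.3·52.5571 = 35.3393.
Var(X) = E[X²] − (E[X])² = 35.3393 − 20.5654 = 14.7739.

14.7739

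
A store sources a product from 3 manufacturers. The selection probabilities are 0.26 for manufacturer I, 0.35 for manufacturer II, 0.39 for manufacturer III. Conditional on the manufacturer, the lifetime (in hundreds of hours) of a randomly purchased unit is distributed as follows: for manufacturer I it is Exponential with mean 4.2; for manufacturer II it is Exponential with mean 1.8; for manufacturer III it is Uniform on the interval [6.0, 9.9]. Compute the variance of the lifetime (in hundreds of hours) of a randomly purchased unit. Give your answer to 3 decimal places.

Per component, I: μ=4.2, E[X²]=35.28; II: μ=1.8, E[X²]=6.48; III: μ=7.95, E[X²]=64.47.
E[X] = 0.26·4.2 + 0.35·1.8 + 0.39·7.95 = 4.8225.
E[X²] = 0.26·35.28 + 0.35·6.48 + 0.39·64.47 = 36.5841.
Var(X) = E[X²] − (E[X])² = 36.5841 − 23.2565 = 13.3276.

13.328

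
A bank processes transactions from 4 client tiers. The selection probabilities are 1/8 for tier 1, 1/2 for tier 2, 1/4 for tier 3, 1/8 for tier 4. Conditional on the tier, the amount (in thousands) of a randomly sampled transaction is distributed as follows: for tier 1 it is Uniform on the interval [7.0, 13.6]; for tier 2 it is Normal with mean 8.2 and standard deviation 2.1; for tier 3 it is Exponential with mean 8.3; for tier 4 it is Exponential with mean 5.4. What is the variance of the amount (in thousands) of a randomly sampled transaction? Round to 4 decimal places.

Per component, 1: μ=10.3, E[X²]=109.72; 2: μ=8.2, E[X²]=71.65; 3: μ=8.3, E[X²]=137.78; 4: μ=5.4, E[X²]=58.32.
E[X] = 0.125·10.3 + 0.5·8.2 + 0.25·8.3 + 0.125·5.4 = 8.1375.
E[X²] = 0.125·109.72 + 0.5·71.65 + 0.25·137.78 + 0.125·58.32 = 91.275.
Var(X) = E[X²] − (E[X])² = 91.275 − 66.2189 = 25.0561.

25.0561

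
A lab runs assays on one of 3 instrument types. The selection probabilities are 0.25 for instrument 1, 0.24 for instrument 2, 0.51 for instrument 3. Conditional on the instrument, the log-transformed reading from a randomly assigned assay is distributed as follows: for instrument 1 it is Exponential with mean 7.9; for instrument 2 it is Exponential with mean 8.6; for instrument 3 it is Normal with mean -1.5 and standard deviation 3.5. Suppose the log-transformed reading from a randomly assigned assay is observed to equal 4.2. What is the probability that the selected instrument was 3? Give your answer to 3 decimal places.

Likelihoods f(4.2 | ·): 1: 0.0743845; 2: 0.0713517; 3: 0.0302632.
Posterior ∝ prior × likelihood. Numerator for 3: 0.51·0.0302632 = 0.0154342.
Normalizing constant: 0.25·0.0743845 + 0.24·0.0713517 + 0.51·0.0302632 = 0.0511547.
P(3 | observation) = 0.0154342 / 0.0511547 = 0.301716.

0.302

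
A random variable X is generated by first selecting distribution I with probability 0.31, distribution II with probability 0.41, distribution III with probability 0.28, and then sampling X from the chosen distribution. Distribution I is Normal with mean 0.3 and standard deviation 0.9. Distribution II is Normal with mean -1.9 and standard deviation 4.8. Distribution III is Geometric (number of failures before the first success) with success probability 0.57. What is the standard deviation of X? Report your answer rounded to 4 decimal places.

3.3926

Per component, I: μ=0.3, E[X²]=0.9; II: μ=-1.9, E[X²]=26.65; III: μ=0.754386, E[X²]=1.89258.
E[X] = 0.31·0.3 + 0.41·-1.9 + 0.28·0.754386 = -0.474772.
E[X²] = 0.31·0.9 + 0.41·26.65 + 0.28·1.89258 = 11.7354.
Var(X) = E[X²] − (E[X])² = 11.7354 − 0.225408 = 11.51.
SD(X) = √11.51 = 3.39264.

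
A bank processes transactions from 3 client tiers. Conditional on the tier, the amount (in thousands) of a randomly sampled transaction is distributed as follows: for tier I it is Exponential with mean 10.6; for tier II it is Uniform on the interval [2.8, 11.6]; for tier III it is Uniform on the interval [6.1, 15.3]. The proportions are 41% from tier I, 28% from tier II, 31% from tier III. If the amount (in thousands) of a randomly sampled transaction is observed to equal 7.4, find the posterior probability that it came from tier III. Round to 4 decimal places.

0.3976

Likelihoods f(7.4 | ·): I: 0.0469361; II: 0.113636; III: 0.108696.
Posterior ∝ prior × likelihood. Numerator for III: 0.31·0.108696 = 0.0336957.
Normalizing constant: 0.41·0.0469361 + 0.28·0.113636 + 0.31·0.108696 = 0.0847577.
P(III | observation) = 0.0336957 / 0.0847577 = 0.397553.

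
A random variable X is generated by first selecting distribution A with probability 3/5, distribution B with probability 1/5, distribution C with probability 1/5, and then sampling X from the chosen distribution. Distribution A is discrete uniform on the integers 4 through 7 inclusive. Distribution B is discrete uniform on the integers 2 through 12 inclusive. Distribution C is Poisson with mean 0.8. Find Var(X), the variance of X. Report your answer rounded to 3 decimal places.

Per component, A: μ=5.5, E[X²]=31.5; B: μ=7, E[X²]=59; C: μ=0.8, E[X²]=1.44.
E[X] = 0.6·5.5 + 0.2·7 + 0.2·0.8 = 4.86.
E[X²] = 0.6·31.5 + 0.2·59 + 0.2·1.44 = 30.988.
Var(X) = E[X²] − (E[X])² = 30.988 − 23.6196 = 7.3684.

7.368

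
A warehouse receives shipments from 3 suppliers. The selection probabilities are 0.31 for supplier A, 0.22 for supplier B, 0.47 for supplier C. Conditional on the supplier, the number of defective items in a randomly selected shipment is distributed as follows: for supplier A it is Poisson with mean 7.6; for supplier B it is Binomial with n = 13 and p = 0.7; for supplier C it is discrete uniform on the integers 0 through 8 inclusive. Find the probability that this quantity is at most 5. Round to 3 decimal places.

0.389

Conditional on each supplier, P(X ≤ 5): A: 0.230681; B: 0.0182228; C: 0.666667.
By total probability, P(X ≤ 5) = 0.31·0.230681 + 0.22·0.0182228 + 0.47·0.666667 = 0.388853.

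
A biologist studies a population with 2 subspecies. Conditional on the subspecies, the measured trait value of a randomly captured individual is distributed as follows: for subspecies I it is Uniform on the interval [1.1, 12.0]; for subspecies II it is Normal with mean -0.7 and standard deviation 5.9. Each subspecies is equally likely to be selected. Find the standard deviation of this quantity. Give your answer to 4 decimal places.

Per component, I: μ=6.55, E[X²]=52.8033; II: μ=-0.7, E[X²]=35.3.
E[X] = 0.5·6.55 + 0.5·-0.7 = 2.925.
E[X²] = 0.5·52.8033 + 0.5·35.3 = 44.0517.
Var(X) = E[X²] − (E[X])² = 44.0517 − 8.55562 = 35.496.
SD(X) = √35.496 = 5.95786.

5.9579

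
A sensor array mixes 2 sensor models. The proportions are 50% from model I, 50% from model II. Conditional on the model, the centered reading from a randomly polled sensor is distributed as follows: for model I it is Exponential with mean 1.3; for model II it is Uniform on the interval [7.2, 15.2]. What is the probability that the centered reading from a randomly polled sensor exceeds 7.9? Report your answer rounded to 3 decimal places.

0.457

Conditional on each model, P(X > 7.9): I: 0.00229523; II: 0.9125.
By total probability, P(X > 7.9) = 0.5·0.00229523 + 0.5·0.9125 = 0.457398.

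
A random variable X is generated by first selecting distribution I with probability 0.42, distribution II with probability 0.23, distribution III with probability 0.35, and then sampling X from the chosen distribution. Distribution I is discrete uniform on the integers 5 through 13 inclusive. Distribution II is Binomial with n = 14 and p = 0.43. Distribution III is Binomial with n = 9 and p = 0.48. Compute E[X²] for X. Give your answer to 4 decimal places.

53.2626

For each component E[X²] = Var + (mean)², giving I: 87.6667; II: 39.6718; III: 20.9088.
Overall E[X²] = 0.42·87.6667 + 0.23·39.6718 + 0.35·20.9088 = 53.2626.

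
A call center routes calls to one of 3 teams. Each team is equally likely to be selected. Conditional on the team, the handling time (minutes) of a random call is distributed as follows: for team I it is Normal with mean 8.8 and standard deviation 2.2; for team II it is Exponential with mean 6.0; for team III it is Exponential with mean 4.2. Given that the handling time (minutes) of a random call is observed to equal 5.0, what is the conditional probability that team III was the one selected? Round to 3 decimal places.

Likelihoods f(5.0 | ·): I: 0.0407976; II: 0.072433; III: 0.0723992.
Posterior ∝ prior × likelihood. Numerator for III: 0.333333·0.0723992 = 0.0241331.
Normalizing constant: 0.333333·0.0407976 + 0.333333·0.072433 + 0.333333·0.0723992 = 0.0618766.
P(III | observation) = 0.0241331 / 0.0618766 = 0.390019.

0.390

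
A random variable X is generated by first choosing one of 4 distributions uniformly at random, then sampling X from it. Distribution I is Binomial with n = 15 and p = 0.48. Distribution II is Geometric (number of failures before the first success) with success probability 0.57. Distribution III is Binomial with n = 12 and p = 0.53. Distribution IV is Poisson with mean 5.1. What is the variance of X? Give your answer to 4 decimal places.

Per component, I: μ=7.2, E[X²]=55.584; II: μ=0.754386, E[X²]=1.89258; III: μ=6.36, E[X²]=43.4388; IV: μ=5.1, E[X²]=31.11.
E[X] = 0.25·7.2 + 0.25·0.754386 + 0.25·6.36 + 0.25·5.1 = 4.8536.
E[X²] = 0.25·55.584 + 0.25·1.89258 + 0.25·43.4388 + 0.25·31.11 = 33.0063.
Var(X) = E[X²] − (E[X])² = 33.0063 − 23.5574 = 9.44895.

9.4489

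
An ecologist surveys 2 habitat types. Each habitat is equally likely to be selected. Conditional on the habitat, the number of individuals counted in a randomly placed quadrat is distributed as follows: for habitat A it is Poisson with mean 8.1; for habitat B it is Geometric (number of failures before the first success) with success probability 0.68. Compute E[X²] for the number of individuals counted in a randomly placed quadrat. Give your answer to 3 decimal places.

37.312

For each component E[X²] = Var + (mean)², giving A: 73.71; B: 0.913495.
Overall E[X²] = 0.5·73.71 + 0.5·0.913495 = 37.3117.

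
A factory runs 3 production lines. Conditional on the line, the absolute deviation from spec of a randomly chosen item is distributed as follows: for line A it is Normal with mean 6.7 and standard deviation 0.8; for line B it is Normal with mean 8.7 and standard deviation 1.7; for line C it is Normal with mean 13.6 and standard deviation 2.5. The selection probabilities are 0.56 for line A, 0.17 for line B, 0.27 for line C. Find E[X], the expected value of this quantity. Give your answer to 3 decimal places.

Component means — A: 6.7; B: 8.7; C: 13.6.
E[X] = 0.56·6.7 + 0.17·8.7 + 0.27·13.6 = 8.903.

8.903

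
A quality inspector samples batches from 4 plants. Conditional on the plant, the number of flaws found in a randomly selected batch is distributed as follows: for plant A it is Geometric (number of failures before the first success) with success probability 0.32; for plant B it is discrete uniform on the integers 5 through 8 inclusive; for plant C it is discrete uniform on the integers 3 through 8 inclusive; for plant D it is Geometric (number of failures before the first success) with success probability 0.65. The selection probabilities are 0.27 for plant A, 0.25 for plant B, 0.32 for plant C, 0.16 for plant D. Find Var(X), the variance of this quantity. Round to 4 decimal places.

8.3182

Per component, A: μ=2.125, E[X²]=11.1562; B: μ=6.5, E[X²]=43.5; C: μ=5.5, E[X²]=33.1667; D: μ=0.538462, E[X²]=1.11834.
E[X] = 0.27·2.125 + 0.25·6.5 + 0.32·5.5 + 0.16·0.538462 = 4.0449.
E[X²] = 0.27·11.1562 + 0.25·43.5 + 0.32·33.1667 + 0.16·1.11834 = 24.6795.
Var(X) = E[X²] − (E[X])² = 24.6795 − 16.3612 = 8.31821.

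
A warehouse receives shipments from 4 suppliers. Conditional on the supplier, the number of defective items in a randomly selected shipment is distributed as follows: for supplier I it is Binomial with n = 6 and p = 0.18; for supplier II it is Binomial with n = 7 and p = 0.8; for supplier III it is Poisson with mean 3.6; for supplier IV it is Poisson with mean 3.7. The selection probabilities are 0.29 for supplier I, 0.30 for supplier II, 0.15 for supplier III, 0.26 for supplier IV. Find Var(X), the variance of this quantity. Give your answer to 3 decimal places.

5.128

Per component, I: μ=1.08, E[X²]=2.052; II: μ=5.6, E[X²]=32.48; III: μ=3.6, E[X²]=16.56; IV: μ=3.7, E[X²]=17.39.
E[X] = 0.29·1.08 + 0.3·5.6 + 0.15·3.6 + 0.26·3.7 = 3.4952.
E[X²] = 0.29·2.052 + 0.3·32.48 + 0.15·16.56 + 0.26·17.39 = 17.3445.
Var(X) = E[X²] − (E[X])² = 17.3445 − 12.2164 = 5.12806.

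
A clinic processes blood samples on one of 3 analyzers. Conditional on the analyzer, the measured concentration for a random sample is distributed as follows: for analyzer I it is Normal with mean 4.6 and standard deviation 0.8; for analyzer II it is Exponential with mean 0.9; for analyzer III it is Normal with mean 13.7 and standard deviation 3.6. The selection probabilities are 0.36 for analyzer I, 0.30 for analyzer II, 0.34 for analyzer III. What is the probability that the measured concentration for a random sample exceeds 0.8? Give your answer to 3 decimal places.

Conditional on each analyzer, P(X > 0.8): I: 0.999999; II: 0.411112; III: 0.99983.
By total probability, P(X > 0.8) = 0.36·0.999999 + 0.3·0.411112 + 0.34·0.99983 = 0.823276.

0.823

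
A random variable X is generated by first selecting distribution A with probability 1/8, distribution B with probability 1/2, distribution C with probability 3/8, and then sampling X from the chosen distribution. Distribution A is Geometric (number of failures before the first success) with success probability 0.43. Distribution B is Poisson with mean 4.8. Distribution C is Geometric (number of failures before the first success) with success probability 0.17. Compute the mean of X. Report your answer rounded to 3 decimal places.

Component means — A: 1.32558; B: 4.8; C: 4.88235.
E[X] = 0.125·1.32558 + 0.5·4.8 + 0.375·4.88235 = 4.39658.

4.397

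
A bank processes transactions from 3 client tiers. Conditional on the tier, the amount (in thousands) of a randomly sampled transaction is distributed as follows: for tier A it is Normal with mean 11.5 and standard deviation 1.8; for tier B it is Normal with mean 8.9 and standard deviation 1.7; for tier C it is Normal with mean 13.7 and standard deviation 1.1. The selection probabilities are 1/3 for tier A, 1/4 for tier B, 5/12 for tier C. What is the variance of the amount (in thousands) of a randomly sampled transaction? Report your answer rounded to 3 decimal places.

5.942

Per component, A: μ=11.5, E[X²]=135.49; B: μ=8.9, E[X²]=82.1; C: μ=13.7, E[X²]=188.9.
E[X] = 0.333333·11.5 + 0.25·8.9 + 0.416667·13.7 = 11.7667.
E[X²] = 0.333333·135.49 + 0.25·82.1 + 0.416667·188.9 = 144.397.
Var(X) = E[X²] − (E[X])² = 144.397 − 138.454 = 5.94222.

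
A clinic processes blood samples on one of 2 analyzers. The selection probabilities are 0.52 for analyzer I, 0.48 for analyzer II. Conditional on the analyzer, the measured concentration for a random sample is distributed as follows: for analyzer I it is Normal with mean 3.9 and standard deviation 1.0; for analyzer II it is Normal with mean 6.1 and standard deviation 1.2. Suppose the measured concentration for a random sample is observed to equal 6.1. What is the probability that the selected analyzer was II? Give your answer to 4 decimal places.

Likelihoods f(6.1 | ·): I: 0.0354746; II: 0.332452.
Posterior ∝ prior × likelihood. Numerator for II: 0.48·0.332452 = 0.159577.
Normalizing constant: 0.52·0.0354746 + 0.48·0.332452 = 0.178024.
P(II | observation) = 0.159577 / 0.178024 = 0.89638.

0.8964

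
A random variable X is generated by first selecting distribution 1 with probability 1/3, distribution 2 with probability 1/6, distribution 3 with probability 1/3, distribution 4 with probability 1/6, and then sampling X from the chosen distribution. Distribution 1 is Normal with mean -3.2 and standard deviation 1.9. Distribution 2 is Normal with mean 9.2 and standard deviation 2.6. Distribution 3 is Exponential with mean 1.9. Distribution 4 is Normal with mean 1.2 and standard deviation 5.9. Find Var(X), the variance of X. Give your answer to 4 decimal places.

Per component, 1: μ=-3.2, E[X²]=13.85; 2: μ=9.2, E[X²]=91.4; 3: μ=1.9, E[X²]=7.22; 4: μ=1.2, E[X²]=36.25.
E[X] = 0.333333·-3.2 + 0.166667·9.2 + 0.333333·1.9 + 0.166667·1.2 = 1.3.
E[X²] = 0.333333·13.85 + 0.166667·91.4 + 0.333333·7.22 + 0.166667·36.25 = 28.2983.
Var(X) = E[X²] − (E[X])² = 28.2983 − 1.69 = 26.6083.

26.6083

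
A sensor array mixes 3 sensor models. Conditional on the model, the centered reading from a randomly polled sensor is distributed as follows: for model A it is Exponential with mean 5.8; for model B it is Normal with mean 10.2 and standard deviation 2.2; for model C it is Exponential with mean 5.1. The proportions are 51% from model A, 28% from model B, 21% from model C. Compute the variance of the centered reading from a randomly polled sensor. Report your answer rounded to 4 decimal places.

28.3202

Per component, A: μ=5.8, E[X²]=67.28; B: μ=10.2, E[X²]=108.88; C: μ=5.1, E[X²]=52.02.
E[X] = 0.51·5.8 + 0.28·10.2 + 0.21·5.1 = 6.885.
E[X²] = 0.51·67.28 + 0.28·108.88 + 0.21·52.02 = 75.7234.
Var(X) = E[X²] − (E[X])² = 75.7234 − 47.4032 = 28.3202.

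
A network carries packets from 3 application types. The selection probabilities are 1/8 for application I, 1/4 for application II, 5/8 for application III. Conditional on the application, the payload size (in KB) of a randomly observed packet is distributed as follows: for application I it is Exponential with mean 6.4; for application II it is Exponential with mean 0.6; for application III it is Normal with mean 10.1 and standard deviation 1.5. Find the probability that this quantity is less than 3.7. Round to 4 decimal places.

Conditional on each application, P(X < 3.7): I: 0.439051; II: 0.997902; III: 9.92076e-06.
By total probability, P(X < 3.7) = 0.125·0.439051 + 0.25·0.997902 + 0.625·9.92076e-06 = 0.304363.

0.3044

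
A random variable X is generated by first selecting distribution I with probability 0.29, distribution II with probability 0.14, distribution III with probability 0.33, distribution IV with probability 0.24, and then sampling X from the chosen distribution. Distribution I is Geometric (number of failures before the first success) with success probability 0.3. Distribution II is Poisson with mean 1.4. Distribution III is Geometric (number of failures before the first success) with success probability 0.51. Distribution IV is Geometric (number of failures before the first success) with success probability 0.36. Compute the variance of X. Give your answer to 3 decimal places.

4.562

Per component, I: μ=2.33333, E[X²]=13.2222; II: μ=1.4, E[X²]=3.36; III: μ=0.960784, E[X²]=2.807; IV: μ=1.77778, E[X²]=8.09877.
E[X] = 0.29·2.33333 + 0.14·1.4 + 0.33·0.960784 + 0.24·1.77778 = 1.61639.
E[X²] = 0.29·13.2222 + 0.14·3.36 + 0.33·2.807 + 0.24·8.09877 = 7.17486.
Var(X) = E[X²] − (E[X])² = 7.17486 − 2.61272 = 4.56213.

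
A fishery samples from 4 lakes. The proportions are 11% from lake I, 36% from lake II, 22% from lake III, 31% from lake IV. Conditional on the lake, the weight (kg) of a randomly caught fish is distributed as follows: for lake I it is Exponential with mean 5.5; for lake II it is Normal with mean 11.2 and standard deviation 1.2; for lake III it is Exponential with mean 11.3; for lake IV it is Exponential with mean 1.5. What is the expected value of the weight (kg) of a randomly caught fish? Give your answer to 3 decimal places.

7.588

Component means — I: 5.5; II: 11.2; III: 11.3; IV: 1.5.
E[X] = 0.11·5.5 + 0.36·11.2 + 0.22·11.3 + 0.31·1.5 = 7.588.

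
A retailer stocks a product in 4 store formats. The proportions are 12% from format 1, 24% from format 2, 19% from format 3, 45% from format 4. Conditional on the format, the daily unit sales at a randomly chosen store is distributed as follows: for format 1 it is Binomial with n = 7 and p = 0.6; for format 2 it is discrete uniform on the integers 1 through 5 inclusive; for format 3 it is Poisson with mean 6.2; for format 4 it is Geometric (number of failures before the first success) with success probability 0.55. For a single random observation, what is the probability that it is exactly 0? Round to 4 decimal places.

Conditional on each format, P(X = 0): 1: 0.0016384; 2: 0; 3: 0.00202943; 4: 0.55.
By total probability, P(X = 0) = 0.12·0.0016384 + 0.24·0 + 0.19·0.00202943 + 0.45·0.55 = 0.248082.

0.2481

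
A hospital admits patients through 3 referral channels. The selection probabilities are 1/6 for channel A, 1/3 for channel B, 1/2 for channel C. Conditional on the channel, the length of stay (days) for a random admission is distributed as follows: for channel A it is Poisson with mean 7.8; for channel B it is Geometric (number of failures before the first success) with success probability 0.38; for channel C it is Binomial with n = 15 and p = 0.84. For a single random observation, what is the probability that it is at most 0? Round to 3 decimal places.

Conditional on each channel, P(X ≤ 0): A: 0.000409735; B: 0.38; C: 1.15292e-12.
By total probability, P(X ≤ 0) = 0.166667·0.000409735 + 0.333333·0.38 + 0.5·1.15292e-12 = 0.126735.

0.127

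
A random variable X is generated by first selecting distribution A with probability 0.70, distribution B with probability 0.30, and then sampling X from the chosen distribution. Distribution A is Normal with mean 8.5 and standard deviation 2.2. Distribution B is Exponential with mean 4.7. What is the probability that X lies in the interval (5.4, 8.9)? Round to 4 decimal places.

Conditional on each component, P(5.4 < X < 8.9): A: 0.492733; B: 0.166447.
By total probability, P(5.4 < X < 8.9) = 0.7·0.492733 + 0.3·0.166447 = 0.394847.

0.3948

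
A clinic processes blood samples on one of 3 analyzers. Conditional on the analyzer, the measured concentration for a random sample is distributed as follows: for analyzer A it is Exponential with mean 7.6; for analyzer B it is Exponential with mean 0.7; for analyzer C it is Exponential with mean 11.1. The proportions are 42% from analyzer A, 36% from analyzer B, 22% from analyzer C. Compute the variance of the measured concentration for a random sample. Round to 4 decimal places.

Per component, A: μ=7.6, E[X²]=115.52; B: μ=0.7, E[X²]=0.98; C: μ=11.1, E[X²]=246.42.
E[X] = 0.42·7.6 + 0.36·0.7 + 0.22·11.1 = 5.886.
E[X²] = 0.42·115.52 + 0.36·0.98 + 0.22·246.42 = 103.084.
Var(X) = E[X²] − (E[X])² = 103.084 − 34.645 = 68.4386.

68.4386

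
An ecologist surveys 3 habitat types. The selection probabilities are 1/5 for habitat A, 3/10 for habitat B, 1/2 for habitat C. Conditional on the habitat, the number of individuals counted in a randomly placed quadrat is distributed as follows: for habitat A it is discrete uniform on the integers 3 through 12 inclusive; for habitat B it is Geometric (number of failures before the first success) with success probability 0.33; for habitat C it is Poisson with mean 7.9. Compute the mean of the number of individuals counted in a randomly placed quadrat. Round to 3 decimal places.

6.059

Component means — A: 7.5; B: 2.0303; C: 7.9.
E[X] = 0.2·7.5 + 0.3·2.0303 + 0.5·7.9 = 6.05909.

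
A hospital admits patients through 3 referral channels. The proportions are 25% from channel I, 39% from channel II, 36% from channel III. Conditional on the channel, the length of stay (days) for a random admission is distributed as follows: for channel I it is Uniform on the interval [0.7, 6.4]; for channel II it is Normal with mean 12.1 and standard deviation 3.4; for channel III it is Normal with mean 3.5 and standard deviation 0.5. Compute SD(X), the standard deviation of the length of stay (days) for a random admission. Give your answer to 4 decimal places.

4.7736

Per component, I: μ=3.55, E[X²]=15.31; II: μ=12.1, E[X²]=157.97; III: μ=3.5, E[X²]=12.5.
E[X] = 0.25·3.55 + 0.39·12.1 + 0.36·3.5 = 6.8665.
E[X²] = 0.25·15.31 + 0.39·157.97 + 0.36·12.5 = 69.9358.
Var(X) = E[X²] − (E[X])² = 69.9358 − 47.1488 = 22.787.
SD(X) = √22.787 = 4.77357.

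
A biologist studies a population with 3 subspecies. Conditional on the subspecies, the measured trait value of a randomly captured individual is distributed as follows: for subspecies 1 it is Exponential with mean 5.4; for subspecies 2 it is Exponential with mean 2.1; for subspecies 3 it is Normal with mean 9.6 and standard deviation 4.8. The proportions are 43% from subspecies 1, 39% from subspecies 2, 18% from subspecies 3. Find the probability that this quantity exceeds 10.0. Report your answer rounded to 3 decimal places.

Conditional on each subspecies, P(X > 10.0): 1: 0.156946; 2: 0.00854931; 3: 0.466793.
By total probability, P(X > 10.0) = 0.43·0.156946 + 0.39·0.00854931 + 0.18·0.466793 = 0.154844.

0.155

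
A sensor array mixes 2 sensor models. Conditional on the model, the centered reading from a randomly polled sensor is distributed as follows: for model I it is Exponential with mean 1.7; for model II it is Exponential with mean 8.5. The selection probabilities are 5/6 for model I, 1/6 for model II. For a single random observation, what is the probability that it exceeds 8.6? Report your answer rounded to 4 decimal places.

0.0659

Conditional on each model, P(X > 8.6): I: 0.00635303; II: 0.363577.
By total probability, P(X > 8.6) = 0.833333·0.00635303 + 0.166667·0.363577 = 0.0658903.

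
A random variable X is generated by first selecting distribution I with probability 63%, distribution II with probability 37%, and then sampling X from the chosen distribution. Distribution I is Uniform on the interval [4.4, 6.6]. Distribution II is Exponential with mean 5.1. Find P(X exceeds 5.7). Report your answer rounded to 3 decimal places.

Conditional on each component, P(X > 5.7): I: 0.409091; II: 0.327048.
By total probability, P(X > 5.7) = 0.63·0.409091 + 0.37·0.327048 = 0.378735.

0.379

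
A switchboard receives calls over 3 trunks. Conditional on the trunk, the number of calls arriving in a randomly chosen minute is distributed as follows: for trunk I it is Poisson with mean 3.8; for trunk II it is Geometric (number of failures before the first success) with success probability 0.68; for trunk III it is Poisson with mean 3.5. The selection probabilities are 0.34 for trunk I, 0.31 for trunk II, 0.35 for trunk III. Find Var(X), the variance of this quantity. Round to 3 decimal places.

4.906

Per component, I: μ=3.8, E[X²]=18.24; II: μ=0.470588, E[X²]=0.913495; III: μ=3.5, E[X²]=15.75.
E[X] = 0.34·3.8 + 0.31·0.470588 + 0.35·3.5 = 2.66288.
E[X²] = 0.34·18.24 + 0.31·0.913495 + 0.35·15.75 = 11.9973.
Var(X) = E[X²] − (E[X])² = 11.9973 − 7.09094 = 4.90634.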